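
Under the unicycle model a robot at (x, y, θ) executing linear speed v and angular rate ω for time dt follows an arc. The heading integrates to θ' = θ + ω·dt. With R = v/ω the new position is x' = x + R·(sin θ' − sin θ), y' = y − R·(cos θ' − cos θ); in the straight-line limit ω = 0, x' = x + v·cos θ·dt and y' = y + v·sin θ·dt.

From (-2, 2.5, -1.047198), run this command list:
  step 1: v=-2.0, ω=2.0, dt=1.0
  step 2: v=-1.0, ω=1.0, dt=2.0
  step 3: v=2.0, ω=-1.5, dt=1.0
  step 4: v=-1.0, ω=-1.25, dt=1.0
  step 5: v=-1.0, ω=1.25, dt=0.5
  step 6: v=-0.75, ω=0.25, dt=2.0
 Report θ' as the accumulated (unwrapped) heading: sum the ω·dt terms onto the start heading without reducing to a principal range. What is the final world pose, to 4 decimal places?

step 1: θ'=0.9528 (R=-1.0000) → pose (-3.6811, 2.5794, 0.9528)
step 2: θ'=2.9528 (R=-1.0000) → pose (-3.0537, 1.0178, 2.9528)
step 3: θ'=1.4528 (R=-1.3333) → pose (-4.1275, 2.4844, 1.4528)
step 4: θ'=0.2028 (R=0.8000) → pose (-4.7608, 1.7949, 0.2028)
step 5: θ'=0.8278 (R=-0.8000) → pose (-5.1889, 1.5525, 0.8278)
step 6: θ'=1.3278 (R=-3.0000) → pose (-5.8914, 0.2449, 1.3278)

(-5.8914, 0.2449, 1.3278)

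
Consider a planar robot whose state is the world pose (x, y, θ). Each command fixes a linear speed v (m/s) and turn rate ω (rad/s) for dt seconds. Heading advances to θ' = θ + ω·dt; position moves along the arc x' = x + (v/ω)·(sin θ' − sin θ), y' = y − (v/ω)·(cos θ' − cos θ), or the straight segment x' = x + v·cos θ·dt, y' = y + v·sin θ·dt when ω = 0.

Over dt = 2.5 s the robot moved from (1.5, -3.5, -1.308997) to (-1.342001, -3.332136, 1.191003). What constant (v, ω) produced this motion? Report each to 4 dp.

v = -1.5000, ω = 1.0000

Δθ = 1.191003 − -1.308997 = 2.500000
ω = Δθ/dt = 2.500000/2.5 = 1.0000
R = Δx/(sin θ' − sin θ) = -1.5000
v = R·ω = -1.5000·1.0000 = -1.5000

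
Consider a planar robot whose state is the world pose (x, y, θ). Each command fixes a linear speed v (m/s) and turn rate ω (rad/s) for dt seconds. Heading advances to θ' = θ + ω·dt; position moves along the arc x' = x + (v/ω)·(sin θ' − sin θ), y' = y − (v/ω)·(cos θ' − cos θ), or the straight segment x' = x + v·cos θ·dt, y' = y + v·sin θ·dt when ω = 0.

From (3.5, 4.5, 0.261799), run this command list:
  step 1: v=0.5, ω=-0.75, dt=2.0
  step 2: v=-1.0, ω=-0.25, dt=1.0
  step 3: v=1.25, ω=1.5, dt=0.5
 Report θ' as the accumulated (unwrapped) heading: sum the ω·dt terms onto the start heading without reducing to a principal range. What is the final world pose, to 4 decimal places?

(4.3668, 4.5020, -0.7382)

step 1: θ'=-1.2382 (R=-0.6667) → pose (4.3027, 4.0737, -1.2382)
step 2: θ'=-1.4882 (R=4.0000) → pose (4.0971, 5.0497, -1.4882)
step 3: θ'=-0.7382 (R=0.8333) → pose (4.3668, 4.5020, -0.7382)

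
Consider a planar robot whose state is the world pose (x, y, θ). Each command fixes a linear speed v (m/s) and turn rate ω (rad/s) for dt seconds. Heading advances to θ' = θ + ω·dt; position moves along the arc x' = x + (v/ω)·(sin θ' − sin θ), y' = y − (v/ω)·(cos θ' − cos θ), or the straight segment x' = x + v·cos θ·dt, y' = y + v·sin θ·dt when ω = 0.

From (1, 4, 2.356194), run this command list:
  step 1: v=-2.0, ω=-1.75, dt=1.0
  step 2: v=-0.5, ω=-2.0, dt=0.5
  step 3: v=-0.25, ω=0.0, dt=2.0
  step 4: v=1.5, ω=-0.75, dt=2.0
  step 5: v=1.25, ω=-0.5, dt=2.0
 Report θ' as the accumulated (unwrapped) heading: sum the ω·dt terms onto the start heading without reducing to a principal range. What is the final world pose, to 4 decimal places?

step 1: θ'=0.6062 (R=1.1429) → pose (0.8430, 2.2527, 0.6062)
step 2: θ'=-0.3938 (R=0.2500) → pose (0.6047, 2.2272, -0.3938)
step 3: θ'=-0.3938 (straight) → pose (0.1429, 2.4191, -0.3938)
step 4: θ'=-1.8938 (R=-2.0000) → pose (1.2721, -0.0627, -1.8938)
step 5: θ'=-2.8938 (R=-2.5000) → pose (-0.4855, -1.6927, -2.8938)

(-0.4855, -1.6927, -2.8938)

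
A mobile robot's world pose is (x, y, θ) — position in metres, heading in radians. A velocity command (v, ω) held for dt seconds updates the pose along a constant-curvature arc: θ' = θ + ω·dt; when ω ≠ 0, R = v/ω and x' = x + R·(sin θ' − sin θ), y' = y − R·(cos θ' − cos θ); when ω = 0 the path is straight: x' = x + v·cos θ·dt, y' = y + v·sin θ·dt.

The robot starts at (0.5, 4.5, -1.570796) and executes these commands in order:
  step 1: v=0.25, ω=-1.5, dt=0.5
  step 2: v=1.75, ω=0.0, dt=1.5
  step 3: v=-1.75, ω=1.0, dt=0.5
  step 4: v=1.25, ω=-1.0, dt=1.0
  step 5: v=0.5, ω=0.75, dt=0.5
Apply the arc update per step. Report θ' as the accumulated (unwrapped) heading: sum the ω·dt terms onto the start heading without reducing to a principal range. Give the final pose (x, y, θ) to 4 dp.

step 1: θ'=-2.3208 (R=-0.1667) → pose (0.4553, 4.3864, -2.3208)
step 2: θ'=-2.3208 (straight) → pose (-1.3340, 2.4657, -2.3208)
step 3: θ'=-1.8208 (R=-1.7500) → pose (-0.9189, 3.2256, -1.8208)
step 4: θ'=-2.8208 (R=-1.2500) → pose (-1.7359, 2.3486, -2.8208)
step 5: θ'=-2.4458 (R=0.6667) → pose (-1.9530, 2.2277, -2.4458)

(-1.9530, 2.2277, -2.4458)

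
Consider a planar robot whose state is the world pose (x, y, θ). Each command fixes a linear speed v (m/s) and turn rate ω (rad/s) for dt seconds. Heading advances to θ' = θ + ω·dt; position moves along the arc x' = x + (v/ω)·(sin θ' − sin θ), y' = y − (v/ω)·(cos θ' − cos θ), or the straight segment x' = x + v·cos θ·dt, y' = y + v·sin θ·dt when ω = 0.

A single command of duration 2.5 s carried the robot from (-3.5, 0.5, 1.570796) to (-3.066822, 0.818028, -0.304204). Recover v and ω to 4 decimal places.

Δθ = -0.304204 − 1.570796 = -1.875000
ω = Δθ/dt = -1.875000/2.5 = -0.7500
R = Δx/(sin θ' − sin θ) = -0.3333
v = R·ω = -0.3333·-0.7500 = 0.2500

v = 0.2500, ω = -0.7500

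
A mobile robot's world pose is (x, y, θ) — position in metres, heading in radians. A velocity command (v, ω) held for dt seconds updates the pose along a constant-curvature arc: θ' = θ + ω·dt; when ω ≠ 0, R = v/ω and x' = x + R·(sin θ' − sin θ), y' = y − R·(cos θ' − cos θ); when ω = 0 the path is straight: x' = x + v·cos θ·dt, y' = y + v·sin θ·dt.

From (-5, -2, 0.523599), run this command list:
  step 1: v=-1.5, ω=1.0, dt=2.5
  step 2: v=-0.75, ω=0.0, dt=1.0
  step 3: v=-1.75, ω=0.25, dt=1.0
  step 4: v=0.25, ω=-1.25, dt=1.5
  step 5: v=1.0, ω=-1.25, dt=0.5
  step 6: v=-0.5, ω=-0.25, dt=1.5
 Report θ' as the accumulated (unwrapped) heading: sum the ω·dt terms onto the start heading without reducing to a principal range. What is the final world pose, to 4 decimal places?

(-2.5517, -4.6093, 0.3986)

step 1: θ'=3.0236 (R=-1.5000) → pose (-4.4266, -4.7886, 3.0236)
step 2: θ'=3.0236 (straight) → pose (-3.6818, -4.8769, 3.0236)
step 3: θ'=3.2736 (R=-7.0000) → pose (-1.9364, -4.8647, 3.2736)
step 4: θ'=1.3986 (R=-0.2000) → pose (-2.1598, -4.6321, 1.3986)
step 5: θ'=0.7736 (R=-0.8000) → pose (-1.9306, -4.1969, 0.7736)
step 6: θ'=0.3986 (R=2.0000) → pose (-2.5517, -4.6093, 0.3986)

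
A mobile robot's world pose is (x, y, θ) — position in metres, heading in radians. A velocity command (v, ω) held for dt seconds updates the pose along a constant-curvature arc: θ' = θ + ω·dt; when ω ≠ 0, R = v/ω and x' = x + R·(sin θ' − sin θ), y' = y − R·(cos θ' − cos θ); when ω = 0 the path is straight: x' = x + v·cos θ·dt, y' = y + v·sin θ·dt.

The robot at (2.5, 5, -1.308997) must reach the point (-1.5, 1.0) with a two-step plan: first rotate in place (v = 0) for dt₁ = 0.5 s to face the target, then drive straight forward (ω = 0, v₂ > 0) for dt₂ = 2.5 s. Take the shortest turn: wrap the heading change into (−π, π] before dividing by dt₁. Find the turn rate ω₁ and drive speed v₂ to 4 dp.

heading to target = atan2(1−5, -1.5−2.5) = -2.3562
Δθ = wrap(-2.3562 − -1.3090) = -1.0472; ω₁ = Δθ/dt₁ = -2.0944
distance = √((-1.5−2.5)² + (1−5)²) = 5.6569; v₂ = distance/dt₂ = 2.2627

ω₁ = -2.0944, v₂ = 2.2627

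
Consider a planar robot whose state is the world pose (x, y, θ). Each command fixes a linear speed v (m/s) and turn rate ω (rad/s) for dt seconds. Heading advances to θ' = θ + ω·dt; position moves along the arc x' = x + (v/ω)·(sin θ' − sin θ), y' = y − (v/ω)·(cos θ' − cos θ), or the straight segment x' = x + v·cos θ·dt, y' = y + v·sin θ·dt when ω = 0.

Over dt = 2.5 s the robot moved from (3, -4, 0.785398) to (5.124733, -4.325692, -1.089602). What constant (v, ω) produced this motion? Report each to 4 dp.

v = 1.0000, ω = -0.7500

Δθ = -1.089602 − 0.785398 = -1.875000
ω = Δθ/dt = -1.875000/2.5 = -0.7500
R = Δx/(sin θ' − sin θ) = -1.3333
v = R·ω = -1.3333·-0.7500 = 1.0000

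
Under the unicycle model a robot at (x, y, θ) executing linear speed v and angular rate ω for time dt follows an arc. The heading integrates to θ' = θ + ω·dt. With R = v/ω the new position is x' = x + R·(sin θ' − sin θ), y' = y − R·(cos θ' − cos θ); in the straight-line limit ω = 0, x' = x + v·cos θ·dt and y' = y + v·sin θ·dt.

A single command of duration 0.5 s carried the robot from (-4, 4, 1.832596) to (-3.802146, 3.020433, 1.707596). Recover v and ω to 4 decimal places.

v = -2.0000, ω = -0.2500

Δθ = 1.707596 − 1.832596 = -0.125000
ω = Δθ/dt = -0.125000/0.5 = -0.2500
R = −Δy/(cos θ' − cos θ) = 8.0000
v = R·ω = 8.0000·-0.2500 = -2.0000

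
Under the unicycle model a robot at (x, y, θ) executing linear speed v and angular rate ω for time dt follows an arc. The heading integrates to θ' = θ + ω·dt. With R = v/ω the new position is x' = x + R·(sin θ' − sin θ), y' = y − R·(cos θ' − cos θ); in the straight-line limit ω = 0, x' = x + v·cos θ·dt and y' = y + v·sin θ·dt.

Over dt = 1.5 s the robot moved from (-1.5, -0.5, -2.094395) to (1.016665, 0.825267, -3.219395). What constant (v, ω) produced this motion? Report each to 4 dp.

Δθ = -3.219395 − -2.094395 = -1.125000
ω = Δθ/dt = -1.125000/1.5 = -0.7500
R = Δx/(sin θ' − sin θ) = 2.6667
v = R·ω = 2.6667·-0.7500 = -2.0000

v = -2.0000, ω = -0.7500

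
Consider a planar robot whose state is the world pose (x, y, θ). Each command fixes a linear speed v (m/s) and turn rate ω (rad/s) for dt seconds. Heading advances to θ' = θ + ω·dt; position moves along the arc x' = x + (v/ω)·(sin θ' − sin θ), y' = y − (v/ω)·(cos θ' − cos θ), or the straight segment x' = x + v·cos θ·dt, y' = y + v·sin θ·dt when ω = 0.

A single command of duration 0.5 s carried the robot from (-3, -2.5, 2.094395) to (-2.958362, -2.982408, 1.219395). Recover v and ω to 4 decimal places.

Δθ = 1.219395 − 2.094395 = -0.875000
ω = Δθ/dt = -0.875000/0.5 = -1.7500
R = −Δy/(cos θ' − cos θ) = 0.5714
v = R·ω = 0.5714·-1.7500 = -1.0000

v = -1.0000, ω = -1.7500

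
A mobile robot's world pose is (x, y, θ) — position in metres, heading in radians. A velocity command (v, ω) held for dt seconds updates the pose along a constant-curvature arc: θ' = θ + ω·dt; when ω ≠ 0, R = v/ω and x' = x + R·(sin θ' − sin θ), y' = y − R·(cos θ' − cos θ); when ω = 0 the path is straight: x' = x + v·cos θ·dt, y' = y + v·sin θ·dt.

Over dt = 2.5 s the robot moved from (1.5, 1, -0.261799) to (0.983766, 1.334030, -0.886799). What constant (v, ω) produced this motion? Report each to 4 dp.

v = -0.2500, ω = -0.2500

Δθ = -0.886799 − -0.261799 = -0.625000
ω = Δθ/dt = -0.625000/2.5 = -0.2500
R = Δx/(sin θ' − sin θ) = 1.0000
v = R·ω = 1.0000·-0.2500 = -0.2500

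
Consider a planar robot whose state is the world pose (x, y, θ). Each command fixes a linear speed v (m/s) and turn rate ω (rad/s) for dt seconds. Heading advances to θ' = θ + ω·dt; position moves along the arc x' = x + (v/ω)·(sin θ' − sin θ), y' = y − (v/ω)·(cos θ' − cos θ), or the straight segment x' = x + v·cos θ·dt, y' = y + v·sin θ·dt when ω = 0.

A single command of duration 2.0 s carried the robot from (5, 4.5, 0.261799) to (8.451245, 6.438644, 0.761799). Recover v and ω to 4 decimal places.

Δθ = 0.761799 − 0.261799 = 0.500000
ω = Δθ/dt = 0.500000/2.0 = 0.2500
R = Δx/(sin θ' − sin θ) = 8.0000
v = R·ω = 8.0000·0.2500 = 2.0000

v = 2.0000, ω = 0.2500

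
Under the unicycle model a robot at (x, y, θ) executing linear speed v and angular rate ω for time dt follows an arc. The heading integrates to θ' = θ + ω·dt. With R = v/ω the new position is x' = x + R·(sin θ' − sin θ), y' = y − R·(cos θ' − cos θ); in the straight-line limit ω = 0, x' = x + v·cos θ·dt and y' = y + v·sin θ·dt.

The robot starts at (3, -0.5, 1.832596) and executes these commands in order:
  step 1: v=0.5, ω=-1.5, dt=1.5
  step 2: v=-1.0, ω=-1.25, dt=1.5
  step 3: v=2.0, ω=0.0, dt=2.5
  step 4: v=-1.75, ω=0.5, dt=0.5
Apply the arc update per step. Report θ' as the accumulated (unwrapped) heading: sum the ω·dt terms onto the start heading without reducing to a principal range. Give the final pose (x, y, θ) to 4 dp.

(0.3682, -1.8810, -2.0424)

step 1: θ'=-0.4174 (R=-0.3333) → pose (3.4571, -0.1090, -0.4174)
step 2: θ'=-2.2924 (R=0.8000) → pose (3.1808, 1.1508, -2.2924)
step 3: θ'=-2.2924 (straight) → pose (-0.1221, -2.6029, -2.2924)
step 4: θ'=-2.0424 (R=-3.5000) → pose (0.3682, -1.8810, -2.0424)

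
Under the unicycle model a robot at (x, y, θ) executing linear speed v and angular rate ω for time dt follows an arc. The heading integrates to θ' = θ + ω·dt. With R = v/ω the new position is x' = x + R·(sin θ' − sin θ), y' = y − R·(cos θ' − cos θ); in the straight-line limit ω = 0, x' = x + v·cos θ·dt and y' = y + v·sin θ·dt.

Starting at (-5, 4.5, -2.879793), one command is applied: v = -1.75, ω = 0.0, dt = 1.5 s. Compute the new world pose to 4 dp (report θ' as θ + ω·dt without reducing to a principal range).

θ' = -2.8798 + 0.0·1.5 = -2.8798
ω = 0 → straight: x' = -5 + -1.75·cos(-2.8798)·1.5 = -2.4644
y' = 4.5 + -1.75·sin(-2.8798)·1.5 = 5.1794

(-2.4644, 5.1794, -2.8798)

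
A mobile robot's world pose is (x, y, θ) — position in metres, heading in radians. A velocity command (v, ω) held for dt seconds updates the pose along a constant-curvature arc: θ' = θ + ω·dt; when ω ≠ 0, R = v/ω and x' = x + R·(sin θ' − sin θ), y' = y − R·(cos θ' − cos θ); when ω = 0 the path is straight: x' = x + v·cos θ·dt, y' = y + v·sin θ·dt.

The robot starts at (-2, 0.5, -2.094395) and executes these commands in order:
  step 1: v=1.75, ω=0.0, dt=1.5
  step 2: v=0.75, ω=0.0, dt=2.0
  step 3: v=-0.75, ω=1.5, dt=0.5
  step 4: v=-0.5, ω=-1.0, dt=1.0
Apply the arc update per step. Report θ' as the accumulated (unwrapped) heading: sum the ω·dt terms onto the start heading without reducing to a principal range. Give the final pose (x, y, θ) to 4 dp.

(-3.8787, -2.2485, -2.3444)

step 1: θ'=-2.0944 (straight) → pose (-3.3125, -1.7733, -2.0944)
step 2: θ'=-2.0944 (straight) → pose (-4.0625, -3.0724, -2.0944)
step 3: θ'=-1.3444 (R=-0.5000) → pose (-4.0083, -2.7101, -1.3444)
step 4: θ'=-2.3444 (R=0.5000) → pose (-3.8787, -2.2485, -2.3444)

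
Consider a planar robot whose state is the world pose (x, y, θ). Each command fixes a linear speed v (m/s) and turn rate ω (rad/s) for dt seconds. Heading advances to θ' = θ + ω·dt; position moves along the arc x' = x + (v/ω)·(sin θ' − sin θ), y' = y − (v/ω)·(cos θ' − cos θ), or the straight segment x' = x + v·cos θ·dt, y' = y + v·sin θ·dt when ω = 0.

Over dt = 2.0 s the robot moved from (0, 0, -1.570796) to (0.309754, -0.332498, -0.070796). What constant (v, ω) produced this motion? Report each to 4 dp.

v = 0.2500, ω = 0.7500

Δθ = -0.070796 − -1.570796 = 1.500000
ω = Δθ/dt = 1.500000/2.0 = 0.7500
R = −Δy/(cos θ' − cos θ) = 0.3333
v = R·ω = 0.3333·0.7500 = 0.2500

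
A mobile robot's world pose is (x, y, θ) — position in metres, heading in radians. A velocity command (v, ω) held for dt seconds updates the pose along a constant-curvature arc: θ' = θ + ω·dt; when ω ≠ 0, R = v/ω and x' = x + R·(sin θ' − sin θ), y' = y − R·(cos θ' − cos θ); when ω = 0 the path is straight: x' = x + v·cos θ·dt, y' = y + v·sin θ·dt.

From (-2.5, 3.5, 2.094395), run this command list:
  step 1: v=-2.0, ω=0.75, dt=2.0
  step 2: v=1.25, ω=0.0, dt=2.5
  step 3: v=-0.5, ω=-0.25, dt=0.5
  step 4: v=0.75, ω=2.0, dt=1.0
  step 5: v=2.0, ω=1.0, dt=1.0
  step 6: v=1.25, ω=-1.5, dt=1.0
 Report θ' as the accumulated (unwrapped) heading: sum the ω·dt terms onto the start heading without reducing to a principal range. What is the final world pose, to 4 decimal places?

(1.0295, -0.6483, 4.9694)

step 1: θ'=3.5944 (R=-2.6667) → pose (0.9760, 2.4354, 3.5944)
step 2: θ'=3.5944 (straight) → pose (-1.8340, 1.0683, 3.5944)
step 3: θ'=3.4694 (R=2.0000) → pose (-1.6030, 1.1633, 3.4694)
step 4: θ'=5.4694 (R=0.3750) → pose (-1.7548, 0.5507, 5.4694)
step 5: θ'=6.4694 (R=2.0000) → pose (0.0692, -0.0412, 6.4694)
step 6: θ'=4.9694 (R=-0.8333) → pose (1.0295, -0.6483, 4.9694)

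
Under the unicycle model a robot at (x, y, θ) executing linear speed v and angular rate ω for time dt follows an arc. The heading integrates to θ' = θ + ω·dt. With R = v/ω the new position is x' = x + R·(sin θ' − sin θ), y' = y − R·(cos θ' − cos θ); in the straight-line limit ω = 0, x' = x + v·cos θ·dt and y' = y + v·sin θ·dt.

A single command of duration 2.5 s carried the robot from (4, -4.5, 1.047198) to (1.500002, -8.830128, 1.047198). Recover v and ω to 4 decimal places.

Δθ = 1.047198 − 1.047198 = 0.000000
ω = Δθ/dt = 0.000000/2.5 = 0.0000
ω = 0 → v = (Δx·cos θ + Δy·sin θ)/dt = -2.0000

v = -2.0000, ω = 0.0000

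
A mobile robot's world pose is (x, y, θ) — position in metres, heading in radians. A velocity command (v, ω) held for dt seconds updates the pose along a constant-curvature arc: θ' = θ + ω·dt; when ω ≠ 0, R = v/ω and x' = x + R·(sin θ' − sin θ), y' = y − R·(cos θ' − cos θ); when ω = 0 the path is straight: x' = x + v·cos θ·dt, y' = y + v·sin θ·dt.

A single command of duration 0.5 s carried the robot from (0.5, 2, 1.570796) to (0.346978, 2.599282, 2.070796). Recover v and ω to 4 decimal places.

Δθ = 2.070796 − 1.570796 = 0.500000
ω = Δθ/dt = 0.500000/0.5 = 1.0000
R = −Δy/(cos θ' − cos θ) = 1.2500
v = R·ω = 1.2500·1.0000 = 1.2500

v = 1.2500, ω = 1.0000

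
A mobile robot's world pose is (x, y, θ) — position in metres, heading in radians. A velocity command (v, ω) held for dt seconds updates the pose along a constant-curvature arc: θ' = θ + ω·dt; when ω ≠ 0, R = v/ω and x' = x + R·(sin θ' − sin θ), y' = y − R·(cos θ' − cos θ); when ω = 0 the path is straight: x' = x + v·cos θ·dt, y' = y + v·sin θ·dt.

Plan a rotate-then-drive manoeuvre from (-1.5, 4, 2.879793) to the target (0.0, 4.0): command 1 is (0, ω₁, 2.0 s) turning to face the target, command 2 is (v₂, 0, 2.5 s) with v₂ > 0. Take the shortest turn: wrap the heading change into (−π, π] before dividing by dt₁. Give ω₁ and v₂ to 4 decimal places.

heading to target = atan2(4−4, 0−-1.5) = 0.0000
Δθ = wrap(0.0000 − 2.8798) = -2.8798; ω₁ = Δθ/dt₁ = -1.4399
distance = √((0−-1.5)² + (4−4)²) = 1.5000; v₂ = distance/dt₂ = 0.6000

ω₁ = -1.4399, v₂ = 0.6000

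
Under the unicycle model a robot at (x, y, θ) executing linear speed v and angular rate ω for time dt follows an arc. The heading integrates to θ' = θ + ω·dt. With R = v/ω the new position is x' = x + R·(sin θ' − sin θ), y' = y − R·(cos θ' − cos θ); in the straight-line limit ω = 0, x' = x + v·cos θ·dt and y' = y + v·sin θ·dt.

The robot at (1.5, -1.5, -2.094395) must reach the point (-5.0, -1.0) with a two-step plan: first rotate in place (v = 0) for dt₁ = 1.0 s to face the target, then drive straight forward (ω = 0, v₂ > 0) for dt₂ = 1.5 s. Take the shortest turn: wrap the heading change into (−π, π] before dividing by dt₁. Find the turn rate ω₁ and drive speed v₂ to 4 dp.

heading to target = atan2(-1−-1.5, -5−1.5) = 3.0648
Δθ = wrap(3.0648 − -2.0944) = -1.1240; ω₁ = Δθ/dt₁ = -1.1240
distance = √((-5−1.5)² + (-1−-1.5)²) = 6.5192; v₂ = distance/dt₂ = 4.3461

ω₁ = -1.1240, v₂ = 4.3461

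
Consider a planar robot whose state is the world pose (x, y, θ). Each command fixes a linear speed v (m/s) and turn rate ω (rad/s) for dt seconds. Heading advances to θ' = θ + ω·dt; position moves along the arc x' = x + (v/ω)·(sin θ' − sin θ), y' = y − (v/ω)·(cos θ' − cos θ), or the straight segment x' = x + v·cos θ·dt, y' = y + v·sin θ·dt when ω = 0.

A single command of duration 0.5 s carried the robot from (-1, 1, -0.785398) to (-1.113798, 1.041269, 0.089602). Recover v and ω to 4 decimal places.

v = -0.2500, ω = 1.7500

Δθ = 0.089602 − -0.785398 = 0.875000
ω = Δθ/dt = 0.875000/0.5 = 1.7500
R = Δx/(sin θ' − sin θ) = -0.1429
v = R·ω = -0.1429·1.7500 = -0.2500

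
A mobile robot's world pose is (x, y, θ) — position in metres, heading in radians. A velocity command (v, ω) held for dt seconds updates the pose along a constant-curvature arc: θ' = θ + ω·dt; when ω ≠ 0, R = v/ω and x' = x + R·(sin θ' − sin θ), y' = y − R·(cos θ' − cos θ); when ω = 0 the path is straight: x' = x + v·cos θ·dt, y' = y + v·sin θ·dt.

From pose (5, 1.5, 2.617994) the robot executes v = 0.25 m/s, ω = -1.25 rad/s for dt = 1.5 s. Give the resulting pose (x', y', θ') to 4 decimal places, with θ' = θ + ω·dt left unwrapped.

θ' = 2.6180 + -1.25·1.5 = 0.7430
R = v/ω = 0.25/-1.25 = -0.2000
x' = 5 + -0.2000·(sin 0.7430 − sin 2.6180) = 4.9647
y' = 1.5 − -0.2000·(cos 0.7430 − cos 2.6180) = 1.8205

(4.9647, 1.8205, 0.7430)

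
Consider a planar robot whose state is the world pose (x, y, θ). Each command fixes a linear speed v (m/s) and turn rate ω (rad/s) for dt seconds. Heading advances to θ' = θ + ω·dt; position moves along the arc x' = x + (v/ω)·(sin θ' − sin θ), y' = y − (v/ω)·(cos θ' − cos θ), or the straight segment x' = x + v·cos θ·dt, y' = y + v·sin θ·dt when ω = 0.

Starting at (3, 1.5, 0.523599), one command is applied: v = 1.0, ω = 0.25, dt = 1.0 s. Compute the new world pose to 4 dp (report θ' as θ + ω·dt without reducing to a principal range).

θ' = 0.5236 + 0.25·1.0 = 0.7736
R = v/ω = 1.0/0.25 = 4.0000
x' = 3 + 4.0000·(sin 0.7736 − sin 0.5236) = 3.7949
y' = 1.5 − 4.0000·(cos 0.7736 − cos 0.5236) = 2.1025

(3.7949, 2.1025, 0.7736)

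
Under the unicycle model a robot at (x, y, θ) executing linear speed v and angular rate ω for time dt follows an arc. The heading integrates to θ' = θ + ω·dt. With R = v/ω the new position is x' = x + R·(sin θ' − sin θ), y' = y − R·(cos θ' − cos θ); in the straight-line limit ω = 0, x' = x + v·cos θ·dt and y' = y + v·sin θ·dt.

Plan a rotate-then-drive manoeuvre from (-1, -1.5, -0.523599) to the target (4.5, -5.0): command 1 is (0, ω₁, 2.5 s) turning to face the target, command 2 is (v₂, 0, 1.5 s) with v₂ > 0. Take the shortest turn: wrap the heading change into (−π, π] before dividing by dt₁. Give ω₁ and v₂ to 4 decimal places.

ω₁ = -0.0173, v₂ = 4.3461

heading to target = atan2(-5−-1.5, 4.5−-1) = -0.5667
Δθ = wrap(-0.5667 − -0.5236) = -0.0431; ω₁ = Δθ/dt₁ = -0.0173
distance = √((4.5−-1)² + (-5−-1.5)²) = 6.5192; v₂ = distance/dt₂ = 4.3461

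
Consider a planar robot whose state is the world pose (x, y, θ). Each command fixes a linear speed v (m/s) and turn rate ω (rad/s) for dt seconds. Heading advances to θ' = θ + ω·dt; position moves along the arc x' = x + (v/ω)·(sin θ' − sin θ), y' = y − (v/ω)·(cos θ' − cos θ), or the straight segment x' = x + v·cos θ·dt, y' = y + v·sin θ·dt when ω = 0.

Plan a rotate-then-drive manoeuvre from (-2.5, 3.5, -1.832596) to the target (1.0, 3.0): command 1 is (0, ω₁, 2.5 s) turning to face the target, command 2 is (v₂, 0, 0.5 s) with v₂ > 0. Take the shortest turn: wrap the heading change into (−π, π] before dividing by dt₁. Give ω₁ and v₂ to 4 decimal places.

heading to target = atan2(3−3.5, 1−-2.5) = -0.1419
Δθ = wrap(-0.1419 − -1.8326) = 1.6907; ω₁ = Δθ/dt₁ = 0.6763
distance = √((1−-2.5)² + (3−3.5)²) = 3.5355; v₂ = distance/dt₂ = 7.0711

ω₁ = 0.6763, v₂ = 7.0711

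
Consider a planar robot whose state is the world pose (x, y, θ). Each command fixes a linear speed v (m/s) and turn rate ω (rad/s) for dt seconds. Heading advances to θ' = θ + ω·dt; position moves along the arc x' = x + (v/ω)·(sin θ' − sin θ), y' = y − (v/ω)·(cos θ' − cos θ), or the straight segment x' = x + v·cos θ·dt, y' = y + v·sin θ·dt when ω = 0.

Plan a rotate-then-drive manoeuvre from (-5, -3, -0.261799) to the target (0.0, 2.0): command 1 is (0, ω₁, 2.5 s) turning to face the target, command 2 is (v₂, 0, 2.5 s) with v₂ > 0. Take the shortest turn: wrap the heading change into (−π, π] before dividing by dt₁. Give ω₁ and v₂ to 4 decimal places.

ω₁ = 0.4189, v₂ = 2.8284

heading to target = atan2(2−-3, 0−-5) = 0.7854
Δθ = wrap(0.7854 − -0.2618) = 1.0472; ω₁ = Δθ/dt₁ = 0.4189
distance = √((0−-5)² + (2−-3)²) = 7.0711; v₂ = distance/dt₂ = 2.8284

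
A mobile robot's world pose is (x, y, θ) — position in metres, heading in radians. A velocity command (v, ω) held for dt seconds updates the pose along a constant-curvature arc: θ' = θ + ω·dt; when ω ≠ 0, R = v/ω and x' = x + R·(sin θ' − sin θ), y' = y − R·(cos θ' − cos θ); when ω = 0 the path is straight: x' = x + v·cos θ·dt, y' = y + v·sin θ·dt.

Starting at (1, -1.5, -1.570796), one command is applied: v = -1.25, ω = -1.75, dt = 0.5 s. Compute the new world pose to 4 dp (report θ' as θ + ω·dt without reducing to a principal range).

θ' = -1.5708 + -1.75·0.5 = -2.4458
R = v/ω = -1.25/-1.75 = 0.7143
x' = 1 + 0.7143·(sin -2.4458 − sin -1.5708) = 1.2564
y' = -1.5 − 0.7143·(cos -2.4458 − cos -1.5708) = -0.9518

(1.2564, -0.9518, -2.4458)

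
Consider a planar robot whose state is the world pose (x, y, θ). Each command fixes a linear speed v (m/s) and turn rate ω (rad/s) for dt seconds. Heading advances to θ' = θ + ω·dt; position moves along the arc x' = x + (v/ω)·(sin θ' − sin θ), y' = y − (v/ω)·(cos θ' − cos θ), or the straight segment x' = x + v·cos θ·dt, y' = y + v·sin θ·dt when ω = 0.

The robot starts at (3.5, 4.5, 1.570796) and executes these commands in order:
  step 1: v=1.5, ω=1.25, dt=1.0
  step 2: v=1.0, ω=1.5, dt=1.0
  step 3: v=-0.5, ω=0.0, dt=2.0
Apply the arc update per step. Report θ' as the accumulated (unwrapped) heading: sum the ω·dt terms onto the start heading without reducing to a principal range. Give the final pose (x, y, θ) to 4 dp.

step 1: θ'=2.8208 (R=1.2000) → pose (2.6784, 5.6388, 2.8208)
step 2: θ'=4.3208 (R=0.6667) → pose (1.8520, 5.2606, 4.3208)
step 3: θ'=4.3208 (straight) → pose (2.2336, 6.1849, 4.3208)

(2.2336, 6.1849, 4.3208)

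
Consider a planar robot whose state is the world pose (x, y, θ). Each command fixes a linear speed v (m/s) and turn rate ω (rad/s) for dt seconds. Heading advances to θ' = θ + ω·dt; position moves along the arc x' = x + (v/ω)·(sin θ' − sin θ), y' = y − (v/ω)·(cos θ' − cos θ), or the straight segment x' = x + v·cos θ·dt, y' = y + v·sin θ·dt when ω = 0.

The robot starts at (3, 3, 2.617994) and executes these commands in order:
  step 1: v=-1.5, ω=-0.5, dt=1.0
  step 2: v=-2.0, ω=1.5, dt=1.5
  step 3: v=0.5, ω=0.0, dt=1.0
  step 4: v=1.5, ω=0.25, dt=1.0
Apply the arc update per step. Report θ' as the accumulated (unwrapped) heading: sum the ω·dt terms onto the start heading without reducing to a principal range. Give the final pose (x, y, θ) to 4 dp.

step 1: θ'=2.1180 (R=3.0000) → pose (4.0620, 1.9628, 2.1180)
step 2: θ'=4.3680 (R=-1.3333) → pose (6.4556, 2.2064, 4.3680)
step 3: θ'=4.3680 (straight) → pose (6.2868, 1.7357, 4.3680)
step 4: θ'=4.6180 (R=6.0000) → pose (5.9612, 0.2755, 4.6180)

(5.9612, 0.2755, 4.6180)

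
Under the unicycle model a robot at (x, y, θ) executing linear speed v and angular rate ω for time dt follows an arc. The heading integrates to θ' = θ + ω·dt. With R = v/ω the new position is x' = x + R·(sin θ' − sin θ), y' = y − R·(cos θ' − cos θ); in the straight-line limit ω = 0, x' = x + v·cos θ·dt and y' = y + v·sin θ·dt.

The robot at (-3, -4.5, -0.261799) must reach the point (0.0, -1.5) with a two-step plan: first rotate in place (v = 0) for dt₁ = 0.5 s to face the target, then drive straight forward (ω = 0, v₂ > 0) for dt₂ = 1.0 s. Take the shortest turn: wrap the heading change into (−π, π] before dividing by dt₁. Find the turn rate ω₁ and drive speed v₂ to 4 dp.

heading to target = atan2(-1.5−-4.5, 0−-3) = 0.7854
Δθ = wrap(0.7854 − -0.2618) = 1.0472; ω₁ = Δθ/dt₁ = 2.0944
distance = √((0−-3)² + (-1.5−-4.5)²) = 4.2426; v₂ = distance/dt₂ = 4.2426

ω₁ = 2.0944, v₂ = 4.2426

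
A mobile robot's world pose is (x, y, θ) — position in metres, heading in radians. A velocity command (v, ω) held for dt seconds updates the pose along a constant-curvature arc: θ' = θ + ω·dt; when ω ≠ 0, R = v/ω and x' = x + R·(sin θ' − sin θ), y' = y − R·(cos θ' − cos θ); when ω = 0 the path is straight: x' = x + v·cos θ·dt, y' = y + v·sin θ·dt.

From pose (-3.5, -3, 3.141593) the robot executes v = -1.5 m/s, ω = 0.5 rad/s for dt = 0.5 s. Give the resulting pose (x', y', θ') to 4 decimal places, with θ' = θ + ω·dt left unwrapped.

(-2.7578, -2.9067, 3.3916)

θ' = 3.1416 + 0.5·0.5 = 3.3916
R = v/ω = -1.5/0.5 = -3.0000
x' = -3.5 + -3.0000·(sin 3.3916 − sin 3.1416) = -2.7578
y' = -3 − -3.0000·(cos 3.3916 − cos 3.1416) = -2.9067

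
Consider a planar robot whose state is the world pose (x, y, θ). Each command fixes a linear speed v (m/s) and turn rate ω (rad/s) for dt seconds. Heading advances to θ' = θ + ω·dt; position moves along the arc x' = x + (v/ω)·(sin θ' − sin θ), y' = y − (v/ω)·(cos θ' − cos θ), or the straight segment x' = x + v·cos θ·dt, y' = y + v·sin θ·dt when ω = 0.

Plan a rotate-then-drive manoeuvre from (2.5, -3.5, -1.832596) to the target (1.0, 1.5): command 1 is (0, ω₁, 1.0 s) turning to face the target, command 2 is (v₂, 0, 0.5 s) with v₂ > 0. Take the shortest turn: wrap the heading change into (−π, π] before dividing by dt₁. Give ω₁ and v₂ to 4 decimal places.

ω₁ = -2.5883, v₂ = 10.4403

heading to target = atan2(1.5−-3.5, 1−2.5) = 1.8623
Δθ = wrap(1.8623 − -1.8326) = -2.5883; ω₁ = Δθ/dt₁ = -2.5883
distance = √((1−2.5)² + (1.5−-3.5)²) = 5.2202; v₂ = distance/dt₂ = 10.4403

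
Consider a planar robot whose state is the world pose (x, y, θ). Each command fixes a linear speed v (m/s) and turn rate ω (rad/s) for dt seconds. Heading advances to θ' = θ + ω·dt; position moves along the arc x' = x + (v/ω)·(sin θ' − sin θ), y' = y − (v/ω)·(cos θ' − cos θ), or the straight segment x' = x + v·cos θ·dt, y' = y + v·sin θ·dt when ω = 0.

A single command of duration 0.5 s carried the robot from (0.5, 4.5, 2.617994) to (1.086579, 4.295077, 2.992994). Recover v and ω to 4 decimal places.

Δθ = 2.992994 − 2.617994 = 0.375000
ω = Δθ/dt = 0.375000/0.5 = 0.7500
R = Δx/(sin θ' − sin θ) = -1.6667
v = R·ω = -1.6667·0.7500 = -1.2500

v = -1.2500, ω = 0.7500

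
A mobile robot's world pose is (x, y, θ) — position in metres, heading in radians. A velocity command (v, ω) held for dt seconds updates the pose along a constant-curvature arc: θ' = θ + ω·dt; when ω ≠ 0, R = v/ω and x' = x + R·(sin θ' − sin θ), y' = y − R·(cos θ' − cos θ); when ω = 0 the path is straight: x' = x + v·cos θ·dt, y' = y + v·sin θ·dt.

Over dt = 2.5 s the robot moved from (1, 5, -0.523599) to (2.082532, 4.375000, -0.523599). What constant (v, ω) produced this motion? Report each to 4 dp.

v = 0.5000, ω = 0.0000

Δθ = -0.523599 − -0.523599 = 0.000000
ω = Δθ/dt = 0.000000/2.5 = 0.0000
ω = 0 → v = (Δx·cos θ + Δy·sin θ)/dt = 0.5000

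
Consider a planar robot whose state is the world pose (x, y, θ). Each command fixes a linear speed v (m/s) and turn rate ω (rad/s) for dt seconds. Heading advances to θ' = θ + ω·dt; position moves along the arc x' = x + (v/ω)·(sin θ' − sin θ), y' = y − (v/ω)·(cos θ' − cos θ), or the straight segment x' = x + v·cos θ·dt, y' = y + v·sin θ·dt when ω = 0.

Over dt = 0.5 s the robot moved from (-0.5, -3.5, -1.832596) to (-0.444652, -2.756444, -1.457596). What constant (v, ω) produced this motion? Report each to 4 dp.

v = -1.5000, ω = 0.7500

Δθ = -1.457596 − -1.832596 = 0.375000
ω = Δθ/dt = 0.375000/0.5 = 0.7500
R = −Δy/(cos θ' − cos θ) = -2.0000
v = R·ω = -2.0000·0.7500 = -1.5000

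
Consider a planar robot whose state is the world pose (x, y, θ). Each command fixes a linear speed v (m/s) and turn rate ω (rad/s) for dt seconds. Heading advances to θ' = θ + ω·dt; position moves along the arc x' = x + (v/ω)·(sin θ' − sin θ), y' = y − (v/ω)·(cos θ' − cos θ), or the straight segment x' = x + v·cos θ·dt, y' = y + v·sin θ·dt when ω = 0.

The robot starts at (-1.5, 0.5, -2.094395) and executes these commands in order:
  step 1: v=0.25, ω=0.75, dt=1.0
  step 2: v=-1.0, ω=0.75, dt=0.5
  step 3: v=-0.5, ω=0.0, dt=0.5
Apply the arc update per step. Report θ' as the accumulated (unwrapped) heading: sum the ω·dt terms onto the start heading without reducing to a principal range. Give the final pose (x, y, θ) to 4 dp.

(-1.8775, 0.9197, -0.9694)

step 1: θ'=-1.3444 (R=0.3333) → pose (-1.5362, 0.2585, -1.3444)
step 2: θ'=-0.9694 (R=-1.3333) → pose (-1.7361, 0.7136, -0.9694)
step 3: θ'=-0.9694 (straight) → pose (-1.8775, 0.9197, -0.9694)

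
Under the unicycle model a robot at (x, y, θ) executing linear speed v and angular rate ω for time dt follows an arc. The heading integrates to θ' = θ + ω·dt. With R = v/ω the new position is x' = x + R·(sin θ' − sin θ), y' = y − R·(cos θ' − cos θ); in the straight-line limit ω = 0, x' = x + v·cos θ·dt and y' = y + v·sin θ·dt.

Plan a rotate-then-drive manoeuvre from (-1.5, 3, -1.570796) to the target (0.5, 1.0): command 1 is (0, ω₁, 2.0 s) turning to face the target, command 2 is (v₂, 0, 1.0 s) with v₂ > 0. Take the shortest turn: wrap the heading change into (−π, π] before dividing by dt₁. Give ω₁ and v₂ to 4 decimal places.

ω₁ = 0.3927, v₂ = 2.8284

heading to target = atan2(1−3, 0.5−-1.5) = -0.7854
Δθ = wrap(-0.7854 − -1.5708) = 0.7854; ω₁ = Δθ/dt₁ = 0.3927
distance = √((0.5−-1.5)² + (1−3)²) = 2.8284; v₂ = distance/dt₂ = 2.8284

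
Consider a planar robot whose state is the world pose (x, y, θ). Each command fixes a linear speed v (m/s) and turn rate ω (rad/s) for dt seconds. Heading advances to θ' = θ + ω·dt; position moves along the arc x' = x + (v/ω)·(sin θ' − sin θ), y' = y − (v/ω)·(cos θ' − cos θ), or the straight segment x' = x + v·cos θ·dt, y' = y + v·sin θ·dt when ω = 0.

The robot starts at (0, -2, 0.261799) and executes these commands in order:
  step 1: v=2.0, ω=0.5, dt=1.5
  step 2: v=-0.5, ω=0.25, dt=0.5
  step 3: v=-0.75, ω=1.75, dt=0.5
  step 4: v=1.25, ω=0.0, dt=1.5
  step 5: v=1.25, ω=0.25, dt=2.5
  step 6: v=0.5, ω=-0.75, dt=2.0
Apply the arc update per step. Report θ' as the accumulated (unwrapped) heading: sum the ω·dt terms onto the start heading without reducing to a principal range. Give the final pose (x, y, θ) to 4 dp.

(-0.9481, 3.9611, 1.1368)

step 1: θ'=1.0118 (R=4.0000) → pose (2.3559, -0.2576, 1.0118)
step 2: θ'=1.1368 (R=-2.0000) → pose (2.2369, -0.4773, 1.1368)
step 3: θ'=2.0118 (R=-0.4286) → pose (2.2381, -0.8405, 2.0118)
step 4: θ'=2.0118 (straight) → pose (1.4378, 0.8551, 2.0118)
step 5: θ'=2.6368 (R=5.0000) → pose (-0.6657, 3.0973, 2.6368)
step 6: θ'=1.1368 (R=-0.6667) → pose (-0.9481, 3.9611, 1.1368)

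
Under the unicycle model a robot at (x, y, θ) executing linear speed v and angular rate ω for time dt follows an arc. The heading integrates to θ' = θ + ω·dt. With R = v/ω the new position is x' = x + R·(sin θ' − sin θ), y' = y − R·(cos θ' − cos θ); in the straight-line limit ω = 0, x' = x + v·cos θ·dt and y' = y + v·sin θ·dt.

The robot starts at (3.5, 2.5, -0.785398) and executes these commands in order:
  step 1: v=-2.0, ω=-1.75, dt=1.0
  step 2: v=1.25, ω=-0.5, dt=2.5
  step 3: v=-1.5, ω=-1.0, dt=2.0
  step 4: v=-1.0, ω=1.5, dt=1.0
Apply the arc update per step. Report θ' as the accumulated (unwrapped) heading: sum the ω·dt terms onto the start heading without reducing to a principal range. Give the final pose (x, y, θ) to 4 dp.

step 1: θ'=-2.5354 (R=1.1429) → pose (3.6570, 4.2473, -2.5354)
step 2: θ'=-3.7854 (R=-2.5000) → pose (0.7320, 4.3024, -3.7854)
step 3: θ'=-5.7854 (R=1.5000) → pose (0.5479, 1.7847, -5.7854)
step 4: θ'=-4.2854 (R=-0.6667) → pose (0.2594, 0.9228, -4.2854)

(0.2594, 0.9228, -4.2854)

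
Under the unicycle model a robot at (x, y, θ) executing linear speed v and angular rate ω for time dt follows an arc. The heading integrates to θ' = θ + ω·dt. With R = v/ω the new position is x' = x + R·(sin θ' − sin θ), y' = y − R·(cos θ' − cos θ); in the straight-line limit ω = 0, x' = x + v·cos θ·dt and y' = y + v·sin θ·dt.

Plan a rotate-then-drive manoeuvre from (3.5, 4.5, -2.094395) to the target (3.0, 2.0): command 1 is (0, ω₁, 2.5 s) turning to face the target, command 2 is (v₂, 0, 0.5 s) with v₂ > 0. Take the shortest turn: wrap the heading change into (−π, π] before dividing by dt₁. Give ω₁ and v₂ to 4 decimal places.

heading to target = atan2(2−4.5, 3−3.5) = -1.7682
Δθ = wrap(-1.7682 − -2.0944) = 0.3262; ω₁ = Δθ/dt₁ = 0.1305
distance = √((3−3.5)² + (2−4.5)²) = 2.5495; v₂ = distance/dt₂ = 5.0990

ω₁ = 0.1305, v₂ = 5.0990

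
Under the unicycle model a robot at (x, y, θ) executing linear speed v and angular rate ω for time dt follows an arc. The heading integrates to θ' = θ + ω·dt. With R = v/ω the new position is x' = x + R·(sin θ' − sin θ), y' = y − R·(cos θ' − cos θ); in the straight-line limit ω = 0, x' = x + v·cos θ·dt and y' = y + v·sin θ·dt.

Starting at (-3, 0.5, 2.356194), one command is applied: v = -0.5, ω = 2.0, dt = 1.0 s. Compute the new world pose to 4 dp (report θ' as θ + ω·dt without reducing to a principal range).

(-2.5889, 0.5896, 4.3562)

θ' = 2.3562 + 2.0·1.0 = 4.3562
R = v/ω = -0.5/2.0 = -0.2500
x' = -3 + -0.2500·(sin 4.3562 − sin 2.3562) = -2.5889
y' = 0.5 − -0.2500·(cos 4.3562 − cos 2.3562) = 0.5896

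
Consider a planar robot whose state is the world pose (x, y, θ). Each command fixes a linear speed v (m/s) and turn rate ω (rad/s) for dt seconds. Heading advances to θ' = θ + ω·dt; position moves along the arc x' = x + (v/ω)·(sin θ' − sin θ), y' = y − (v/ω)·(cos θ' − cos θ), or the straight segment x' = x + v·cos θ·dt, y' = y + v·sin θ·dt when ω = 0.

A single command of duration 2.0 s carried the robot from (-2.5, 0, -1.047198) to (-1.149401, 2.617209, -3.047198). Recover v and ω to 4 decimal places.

Δθ = -3.047198 − -1.047198 = -2.000000
ω = Δθ/dt = -2.000000/2.0 = -1.0000
R = −Δy/(cos θ' − cos θ) = 1.7500
v = R·ω = 1.7500·-1.0000 = -1.7500

v = -1.7500, ω = -1.0000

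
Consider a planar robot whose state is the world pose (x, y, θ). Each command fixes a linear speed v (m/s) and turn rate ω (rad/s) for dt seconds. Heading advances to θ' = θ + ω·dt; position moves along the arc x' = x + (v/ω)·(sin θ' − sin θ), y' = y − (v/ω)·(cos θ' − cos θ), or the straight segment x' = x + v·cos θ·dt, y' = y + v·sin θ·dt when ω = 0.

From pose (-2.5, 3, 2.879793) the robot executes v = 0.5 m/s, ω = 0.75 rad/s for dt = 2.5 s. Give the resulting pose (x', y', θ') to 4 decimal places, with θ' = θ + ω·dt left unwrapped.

(-3.3386, 2.3278, 4.7548)

θ' = 2.8798 + 0.75·2.5 = 4.7548
R = v/ω = 0.5/0.75 = 0.6667
x' = -2.5 + 0.6667·(sin 4.7548 − sin 2.8798) = -3.3386
y' = 3 − 0.6667·(cos 4.7548 − cos 2.8798) = 2.3278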